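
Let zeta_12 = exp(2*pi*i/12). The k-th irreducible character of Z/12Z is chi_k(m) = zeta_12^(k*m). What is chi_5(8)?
chi_5(8) = zeta_12^40 = exp(2*I*pi/3)

Derivation: chi_5(8) = zeta_12^(5*8) = zeta_12^40. Since zeta_12^12 = 1, this equals zeta_12^4 = exp(2*pi*i*4/12) = exp(2*I*pi/3).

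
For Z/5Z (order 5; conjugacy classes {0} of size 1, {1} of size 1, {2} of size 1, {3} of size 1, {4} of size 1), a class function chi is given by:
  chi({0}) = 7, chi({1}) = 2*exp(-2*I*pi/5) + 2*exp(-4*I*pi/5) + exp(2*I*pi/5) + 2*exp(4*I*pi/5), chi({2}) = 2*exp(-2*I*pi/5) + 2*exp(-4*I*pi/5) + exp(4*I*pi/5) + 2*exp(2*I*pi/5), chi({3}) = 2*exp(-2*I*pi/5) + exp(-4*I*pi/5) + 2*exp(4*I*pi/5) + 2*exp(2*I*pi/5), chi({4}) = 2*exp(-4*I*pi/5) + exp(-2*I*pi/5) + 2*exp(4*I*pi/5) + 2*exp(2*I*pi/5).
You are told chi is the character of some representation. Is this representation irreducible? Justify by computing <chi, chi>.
Not irreducible (reducible): <chi, chi> = 13 > 1.

Argument: <chi, chi> = (1/|G|) sum_C |C| * |chi(C)|^2 = (1/5)[1*|7|^2 + 1*|2*exp(-2*I*pi/5) + 2*exp(-4*I*pi/5) + exp(2*I*pi/5) + 2*exp(4*I*pi/5)|^2 + 1*|2*exp(-2*I*pi/5) + 2*exp(-4*I*pi/5) + exp(4*I*pi/5) + 2*exp(2*I*pi/5)|^2 + 1*|2*exp(-2*I*pi/5) + exp(-4*I*pi/5) + 2*exp(4*I*pi/5) + 2*exp(2*I*pi/5)|^2 + 1*|2*exp(-4*I*pi/5) + exp(-2*I*pi/5) + 2*exp(4*I*pi/5) + 2*exp(2*I*pi/5)|^2]
  = (1/5)[(49) + (13 + 10*exp(-2*I*pi/5) + 8*exp(-4*I*pi/5) + 8*exp(4*I*pi/5) + 10*exp(2*I*pi/5)) + (13 + 8*exp(-2*I*pi/5) + 10*exp(-4*I*pi/5) + 10*exp(4*I*pi/5) + 8*exp(2*I*pi/5)) + (13 + 8*exp(-2*I*pi/5) + 10*exp(-4*I*pi/5) + 10*exp(4*I*pi/5) + 8*exp(2*I*pi/5)) + (13 + 10*exp(-2*I*pi/5) + 8*exp(-4*I*pi/5) + 8*exp(4*I*pi/5) + 10*exp(2*I*pi/5))] = 65/5 = 13.
(Exp terms are combined using exp(i*s)*conj(exp(i*t)) = exp(i*(s-t)), and sums of them are collapsed using the identity that for every m > 1 the m distinct m-th roots of unity sum to 0, e.g. 1 + exp(2*I*pi/3) + exp(-2*I*pi/3) = 0.)
A character is irreducible iff <chi, chi> = 1, so this representation is reducible.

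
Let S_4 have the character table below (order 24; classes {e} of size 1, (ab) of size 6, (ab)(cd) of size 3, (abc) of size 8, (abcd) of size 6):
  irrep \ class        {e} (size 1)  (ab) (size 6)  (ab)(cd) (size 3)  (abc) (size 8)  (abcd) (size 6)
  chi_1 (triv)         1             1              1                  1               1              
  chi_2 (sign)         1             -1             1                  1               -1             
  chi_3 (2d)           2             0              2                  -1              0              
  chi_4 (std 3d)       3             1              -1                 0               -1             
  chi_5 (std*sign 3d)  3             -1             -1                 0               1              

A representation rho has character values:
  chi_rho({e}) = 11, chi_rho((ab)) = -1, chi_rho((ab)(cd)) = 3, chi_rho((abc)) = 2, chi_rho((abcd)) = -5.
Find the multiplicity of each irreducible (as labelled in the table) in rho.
Multiplicities: chi_1: 0, chi_2: 3, chi_3: 1, chi_4: 2, chi_5: 0.

Solution. Use <chi_rho, chi> = (1/|G|) sum_C |C| * chi_rho(C) * conj(chi(C)) with |G| = 24 for each irreducible chi in the table:
  <chi_rho, chi_1> = (1/24)[1*(11)*conj(1) + 6*(-1)*conj(1) + 3*(3)*conj(1) + 8*(2)*conj(1) + 6*(-5)*conj(1)]
      = (1/24)[(11) + (-6) + (9) + (16) + (-30)] = 0/24 = 0
  <chi_rho, chi_2> = (1/24)[1*(11)*conj(1) + 6*(-1)*conj(-1) + 3*(3)*conj(1) + 8*(2)*conj(1) + 6*(-5)*conj(-1)]
      = (1/24)[(11) + (6) + (9) + (16) + (30)] = 72/24 = 3
  <chi_rho, chi_3> = (1/24)[1*(11)*conj(2) + 6*(-1)*conj(0) + 3*(3)*conj(2) + 8*(2)*conj(-1) + 6*(-5)*conj(0)]
      = (1/24)[(22) + (0) + (18) + (-16) + (0)] = 24/24 = 1
  <chi_rho, chi_4> = (1/24)[1*(11)*conj(3) + 6*(-1)*conj(1) + 3*(3)*conj(-1) + 8*(2)*conj(0) + 6*(-5)*conj(-1)]
      = (1/24)[(33) + (-6) + (-9) + (0) + (30)] = 48/24 = 2
  <chi_rho, chi_5> = (1/24)[1*(11)*conj(3) + 6*(-1)*conj(-1) + 3*(3)*conj(-1) + 8*(2)*conj(0) + 6*(-5)*conj(1)]
      = (1/24)[(33) + (6) + (-9) + (0) + (-30)] = 0/24 = 0
Dimension check: dim(rho) = sum (mult * dim) = 0*1 + 3*1 + 1*2 + 2*3 + 0*3 = 11 = chi_rho(e) = 11.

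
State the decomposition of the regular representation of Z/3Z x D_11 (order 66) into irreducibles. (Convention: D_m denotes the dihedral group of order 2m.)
Each irreducible V_i of dimension d_i appears with multiplicity d_i, i.e. rho_reg = (direct sum over all irreducibles V_i) d_i V_i. The irreducible dimensions for Z/3Z x D_11 are 1, 1, 1, 1, 1, 1, 2, 2, 2, 2, 2, 2, 2, 2, 2, 2, 2, 2, 2, 2, 2: 6 irreducibles of dimension 1, each with multiplicity 1; 15 irreducibles of dimension 2, each with multiplicity 2. Total dimension 6*1*1 + 15*2*2 = 66 = |G|.

Proof sketch: General theorem: in the regular representation of a finite group G, each irreducible appears with multiplicity equal to its dimension. Check: dim(rho_reg) = sum d_i^2 = 1 + 1 + 1 + 1 + 1 + 1 + 4 + 4 + 4 + 4 + 4 + 4 + 4 + 4 + 4 + 4 + 4 + 4 + 4 + 4 + 4 = 66 = |G|.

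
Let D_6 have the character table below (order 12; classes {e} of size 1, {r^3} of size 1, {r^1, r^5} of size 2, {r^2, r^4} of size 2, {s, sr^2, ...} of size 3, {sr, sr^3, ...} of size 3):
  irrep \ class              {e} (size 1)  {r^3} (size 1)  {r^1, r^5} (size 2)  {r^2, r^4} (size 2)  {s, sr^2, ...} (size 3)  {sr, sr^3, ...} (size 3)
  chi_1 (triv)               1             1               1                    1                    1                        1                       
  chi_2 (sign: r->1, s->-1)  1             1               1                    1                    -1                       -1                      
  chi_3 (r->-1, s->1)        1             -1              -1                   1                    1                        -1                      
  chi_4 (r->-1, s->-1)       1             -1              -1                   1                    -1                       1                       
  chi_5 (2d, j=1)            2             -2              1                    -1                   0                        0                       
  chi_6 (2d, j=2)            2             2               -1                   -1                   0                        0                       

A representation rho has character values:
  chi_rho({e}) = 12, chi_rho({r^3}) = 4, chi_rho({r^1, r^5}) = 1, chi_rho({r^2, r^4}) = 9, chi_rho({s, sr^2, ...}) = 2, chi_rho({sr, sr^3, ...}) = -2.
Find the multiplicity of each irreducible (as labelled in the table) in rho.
Multiplicities: chi_1: 3, chi_2: 3, chi_3: 3, chi_4: 1, chi_5: 0, chi_6: 1.

Explanation: Use <chi_rho, chi> = (1/|G|) sum_C |C| * chi_rho(C) * conj(chi(C)) with |G| = 12 for each irreducible chi in the table:
  <chi_rho, chi_1> = (1/12)[1*(12)*conj(1) + 1*(4)*conj(1) + 2*(1)*conj(1) + 2*(9)*conj(1) + 3*(2)*conj(1) + 3*(-2)*conj(1)]
      = (1/12)[(12) + (4) + (2) + (18) + (6) + (-6)] = 36/12 = 3
  <chi_rho, chi_2> = (1/12)[1*(12)*conj(1) + 1*(4)*conj(1) + 2*(1)*conj(1) + 2*(9)*conj(1) + 3*(2)*conj(-1) + 3*(-2)*conj(-1)]
      = (1/12)[(12) + (4) + (2) + (18) + (-6) + (6)] = 36/12 = 3
  <chi_rho, chi_3> = (1/12)[1*(12)*conj(1) + 1*(4)*conj(-1) + 2*(1)*conj(-1) + 2*(9)*conj(1) + 3*(2)*conj(1) + 3*(-2)*conj(-1)]
      = (1/12)[(12) + (-4) + (-2) + (18) + (6) + (6)] = 36/12 = 3
  <chi_rho, chi_4> = (1/12)[1*(12)*conj(1) + 1*(4)*conj(-1) + 2*(1)*conj(-1) + 2*(9)*conj(1) + 3*(2)*conj(-1) + 3*(-2)*conj(1)]
      = (1/12)[(12) + (-4) + (-2) + (18) + (-6) + (-6)] = 12/12 = 1
  <chi_rho, chi_5> = (1/12)[1*(12)*conj(2) + 1*(4)*conj(-2) + 2*(1)*conj(1) + 2*(9)*conj(-1) + 3*(2)*conj(0) + 3*(-2)*conj(0)]
      = (1/12)[(24) + (-8) + (2) + (-18) + (0) + (0)] = 0/12 = 0
  <chi_rho, chi_6> = (1/12)[1*(12)*conj(2) + 1*(4)*conj(2) + 2*(1)*conj(-1) + 2*(9)*conj(-1) + 3*(2)*conj(0) + 3*(-2)*conj(0)]
      = (1/12)[(24) + (8) + (-2) + (-18) + (0) + (0)] = 12/12 = 1
Dimension check: dim(rho) = sum (mult * dim) = 3*1 + 3*1 + 3*1 + 1*1 + 0*2 + 1*2 = 12 = chi_rho(e) = 12.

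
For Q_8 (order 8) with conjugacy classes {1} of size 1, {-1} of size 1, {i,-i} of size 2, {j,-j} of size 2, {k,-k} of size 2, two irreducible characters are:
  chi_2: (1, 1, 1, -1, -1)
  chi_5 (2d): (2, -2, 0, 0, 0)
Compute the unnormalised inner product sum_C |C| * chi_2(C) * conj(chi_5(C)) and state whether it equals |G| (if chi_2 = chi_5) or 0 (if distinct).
Sum = 0; so <chi_2, chi_5> = 0 (distinct irreducibles are orthogonal).

Justification: Compute term by term over conjugacy classes (|C| * chi_2(C) * conj(chi_5(C))):
  1*(1)*conj(2) + 1*(1)*conj(-2) + 2*(1)*conj(0) + 2*(-1)*conj(0) + 2*(-1)*conj(0)
  = (2) + (-2) + (0) + (0) + (0)
  = 0.
Dividing by |G| = 8 gives 0/8 = 0, matching the row-orthogonality relation <chi_2, chi_5> = [chi_2 = chi_5].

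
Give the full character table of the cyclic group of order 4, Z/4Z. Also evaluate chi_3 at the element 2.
Character table of Z/4Z (irreps indexed chi_0,...,chi_3 with chi_k(m) = zeta_4^(k*m), zeta_4 = exp(2*pi*i/4)):
  irrep \ class  {0} (size 1)  {1} (size 1)  {2} (size 1)  {3} (size 1)
  chi_0          1             1             1             1           
  chi_1          1             I             -1            -I          
  chi_2          1             -1            1             -1          
  chi_3          1             -I            -1            I           

Spot check: chi_3(2) = zeta_4^(3*2) = zeta_4^6 = -1.

Explanation: Z/4Z is abelian, so all 4 irreducible complex representations are 1-dimensional. They are given by chi_k(m) = zeta_4^(k*m) for k = 0,...,3. Row orthogonality: sum_m chi_k(m) conj(chi_l(m)) = 4 * [k = l].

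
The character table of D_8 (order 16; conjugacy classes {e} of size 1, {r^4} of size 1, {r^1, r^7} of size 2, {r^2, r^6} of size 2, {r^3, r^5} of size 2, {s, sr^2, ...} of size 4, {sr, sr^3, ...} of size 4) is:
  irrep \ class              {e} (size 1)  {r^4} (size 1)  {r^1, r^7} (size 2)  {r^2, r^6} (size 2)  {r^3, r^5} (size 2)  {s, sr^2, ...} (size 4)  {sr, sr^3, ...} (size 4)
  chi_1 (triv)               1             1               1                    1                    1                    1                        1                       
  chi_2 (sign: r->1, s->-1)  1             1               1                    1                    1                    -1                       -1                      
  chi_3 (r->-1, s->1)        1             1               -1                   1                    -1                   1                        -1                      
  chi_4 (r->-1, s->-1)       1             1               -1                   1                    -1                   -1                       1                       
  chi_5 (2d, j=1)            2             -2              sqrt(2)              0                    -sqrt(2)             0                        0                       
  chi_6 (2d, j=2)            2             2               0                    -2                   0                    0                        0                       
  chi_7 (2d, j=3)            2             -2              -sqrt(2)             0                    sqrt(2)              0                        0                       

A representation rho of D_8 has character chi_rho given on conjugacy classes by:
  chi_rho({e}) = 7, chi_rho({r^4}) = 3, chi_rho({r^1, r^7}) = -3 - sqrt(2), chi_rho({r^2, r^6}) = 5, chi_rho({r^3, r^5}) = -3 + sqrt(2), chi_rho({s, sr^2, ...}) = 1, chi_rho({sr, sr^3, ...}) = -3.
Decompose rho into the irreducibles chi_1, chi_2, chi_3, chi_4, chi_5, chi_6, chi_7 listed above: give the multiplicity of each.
Multiplicities: chi_1: 0, chi_2: 1, chi_3: 3, chi_4: 1, chi_5: 0, chi_6: 0, chi_7: 1.

Argument: Use <chi_rho, chi> = (1/|G|) sum_C |C| * chi_rho(C) * conj(chi(C)) with |G| = 16 for each irreducible chi in the table:
  <chi_rho, chi_1> = (1/16)[1*(7)*conj(1) + 1*(3)*conj(1) + 2*(-3 - sqrt(2))*conj(1) + 2*(5)*conj(1) + 2*(-3 + sqrt(2))*conj(1) + 4*(1)*conj(1) + 4*(-3)*conj(1)]
      = (1/16)[(7) + (3) + (-6 - 2*sqrt(2)) + (10) + (-6 + 2*sqrt(2)) + (4) + (-12)] = 0/16 = 0
  <chi_rho, chi_2> = (1/16)[1*(7)*conj(1) + 1*(3)*conj(1) + 2*(-3 - sqrt(2))*conj(1) + 2*(5)*conj(1) + 2*(-3 + sqrt(2))*conj(1) + 4*(1)*conj(-1) + 4*(-3)*conj(-1)]
      = (1/16)[(7) + (3) + (-6 - 2*sqrt(2)) + (10) + (-6 + 2*sqrt(2)) + (-4) + (12)] = 16/16 = 1
  <chi_rho, chi_3> = (1/16)[1*(7)*conj(1) + 1*(3)*conj(1) + 2*(-3 - sqrt(2))*conj(-1) + 2*(5)*conj(1) + 2*(-3 + sqrt(2))*conj(-1) + 4*(1)*conj(1) + 4*(-3)*conj(-1)]
      = (1/16)[(7) + (3) + (2*sqrt(2) + 6) + (10) + (6 - 2*sqrt(2)) + (4) + (12)] = 48/16 = 3
  <chi_rho, chi_4> = (1/16)[1*(7)*conj(1) + 1*(3)*conj(1) + 2*(-3 - sqrt(2))*conj(-1) + 2*(5)*conj(1) + 2*(-3 + sqrt(2))*conj(-1) + 4*(1)*conj(-1) + 4*(-3)*conj(1)]
      = (1/16)[(7) + (3) + (2*sqrt(2) + 6) + (10) + (6 - 2*sqrt(2)) + (-4) + (-12)] = 16/16 = 1
  <chi_rho, chi_5> = (1/16)[1*(7)*conj(2) + 1*(3)*conj(-2) + 2*(-3 - sqrt(2))*conj(sqrt(2)) + 2*(5)*conj(0) + 2*(-3 + sqrt(2))*conj(-sqrt(2)) + 4*(1)*conj(0) + 4*(-3)*conj(0)]
      = (1/16)[(14) + (-6) + (-6*sqrt(2) - 4) + (0) + (-4 + 6*sqrt(2)) + (0) + (0)] = 0/16 = 0
  <chi_rho, chi_6> = (1/16)[1*(7)*conj(2) + 1*(3)*conj(2) + 2*(-3 - sqrt(2))*conj(0) + 2*(5)*conj(-2) + 2*(-3 + sqrt(2))*conj(0) + 4*(1)*conj(0) + 4*(-3)*conj(0)]
      = (1/16)[(14) + (6) + (0) + (-20) + (0) + (0) + (0)] = 0/16 = 0
  <chi_rho, chi_7> = (1/16)[1*(7)*conj(2) + 1*(3)*conj(-2) + 2*(-3 - sqrt(2))*conj(-sqrt(2)) + 2*(5)*conj(0) + 2*(-3 + sqrt(2))*conj(sqrt(2)) + 4*(1)*conj(0) + 4*(-3)*conj(0)]
      = (1/16)[(14) + (-6) + (4 + 6*sqrt(2)) + (0) + (4 - 6*sqrt(2)) + (0) + (0)] = 16/16 = 1
Dimension check: dim(rho) = sum (mult * dim) = 0*1 + 1*1 + 3*1 + 1*1 + 0*2 + 0*2 + 1*2 = 7 = chi_rho(e) = 7.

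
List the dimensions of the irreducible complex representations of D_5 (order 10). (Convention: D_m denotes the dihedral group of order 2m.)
Dimensions: 1, 1, 2, 2

Explanation: There are 4 irreducibles (= number of conjugacy classes). Their dimensions d_i satisfy sum d_i^2 = |G| = 10: 1 + 1 + 4 + 4 = 10.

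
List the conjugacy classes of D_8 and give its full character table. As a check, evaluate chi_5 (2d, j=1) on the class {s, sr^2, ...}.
Conjugacy classes: {e} of size 1, {r^4} of size 1, {r^1, r^7} of size 2, {r^2, r^6} of size 2, {r^3, r^5} of size 2, {s, sr^2, ...} of size 4, {sr, sr^3, ...} of size 4.
Character table:
  irrep \ class              {e} (size 1)  {r^4} (size 1)  {r^1, r^7} (size 2)  {r^2, r^6} (size 2)  {r^3, r^5} (size 2)  {s, sr^2, ...} (size 4)  {sr, sr^3, ...} (size 4)
  chi_1 (triv)               1             1               1                    1                    1                    1                        1                       
  chi_2 (sign: r->1, s->-1)  1             1               1                    1                    1                    -1                       -1                      
  chi_3 (r->-1, s->1)        1             1               -1                   1                    -1                   1                        -1                      
  chi_4 (r->-1, s->-1)       1             1               -1                   1                    -1                   -1                       1                       
  chi_5 (2d, j=1)            2             -2              sqrt(2)              0                    -sqrt(2)             0                        0                       
  chi_6 (2d, j=2)            2             2               0                    -2                   0                    0                        0                       
  chi_7 (2d, j=3)            2             -2              -sqrt(2)             0                    sqrt(2)              0                        0                       

Spot check: chi_5 (2d, j=1) on {s, sr^2, ...} = 0.

Proof sketch: D_8 has order 2*8 = 16 with 7 conjugacy classes, hence 7 irreducibles. Sum of squared dims 1 + 1 + 1 + 1 + 4 + 4 + 4 = 16 = |G|. Linear characters come from the abelianisation; the 2-dimensional irreps have character r^k -> 2*cos(2*pi*j*k/8), reflections -> 0.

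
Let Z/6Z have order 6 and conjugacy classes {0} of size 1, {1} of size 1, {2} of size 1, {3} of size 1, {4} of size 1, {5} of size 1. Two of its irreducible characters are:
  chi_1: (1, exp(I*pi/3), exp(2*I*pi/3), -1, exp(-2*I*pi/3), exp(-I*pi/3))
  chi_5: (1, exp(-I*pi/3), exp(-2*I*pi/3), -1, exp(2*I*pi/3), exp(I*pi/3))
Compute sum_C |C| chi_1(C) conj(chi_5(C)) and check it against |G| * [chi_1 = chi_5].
Sum = 0; so <chi_1, chi_5> = 0 (distinct irreducibles are orthogonal).

Derivation: Compute term by term over conjugacy classes (|C| * chi_1(C) * conj(chi_5(C))):
  1*(1)*conj(1) + 1*(exp(I*pi/3))*conj(exp(-I*pi/3)) + 1*(exp(2*I*pi/3))*conj(exp(-2*I*pi/3)) + 1*(-1)*conj(-1) + 1*(exp(-2*I*pi/3))*conj(exp(2*I*pi/3)) + 1*(exp(-I*pi/3))*conj(exp(I*pi/3))
  = (1) + (exp(2*I*pi/3)) + (exp(-2*I*pi/3)) + (1) + (exp(2*I*pi/3)) + (exp(-2*I*pi/3))
  = 0.
(Exp terms are combined using exp(i*s)*conj(exp(i*t)) = exp(i*(s-t)), and sums of them are collapsed using the identity that for every m > 1 the m distinct m-th roots of unity sum to 0, e.g. 1 + exp(2*I*pi/3) + exp(-2*I*pi/3) = 0.)
Dividing by |G| = 6 gives 0/6 = 0, matching the row-orthogonality relation <chi_1, chi_5> = [chi_1 = chi_5].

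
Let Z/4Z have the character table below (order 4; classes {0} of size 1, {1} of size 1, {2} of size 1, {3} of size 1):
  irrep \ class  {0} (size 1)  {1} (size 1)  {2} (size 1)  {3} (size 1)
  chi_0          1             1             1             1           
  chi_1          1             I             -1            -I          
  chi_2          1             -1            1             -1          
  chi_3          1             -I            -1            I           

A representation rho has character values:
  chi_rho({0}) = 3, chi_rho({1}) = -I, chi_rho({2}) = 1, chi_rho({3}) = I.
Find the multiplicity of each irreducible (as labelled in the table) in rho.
Multiplicities: chi_0: 1, chi_1: 0, chi_2: 1, chi_3: 1.

Derivation: Use <chi_rho, chi> = (1/|G|) sum_C |C| * chi_rho(C) * conj(chi(C)) with |G| = 4 for each irreducible chi in the table:
  <chi_rho, chi_0> = (1/4)[1*(3)*conj(1) + 1*(-I)*conj(1) + 1*(1)*conj(1) + 1*(I)*conj(1)]
      = (1/4)[(3) + (-I) + (1) + (I)] = 4/4 = 1
  <chi_rho, chi_1> = (1/4)[1*(3)*conj(1) + 1*(-I)*conj(I) + 1*(1)*conj(-1) + 1*(I)*conj(-I)]
      = (1/4)[(3) + (-1) + (-1) + (-1)] = 0/4 = 0
  <chi_rho, chi_2> = (1/4)[1*(3)*conj(1) + 1*(-I)*conj(-1) + 1*(1)*conj(1) + 1*(I)*conj(-1)]
      = (1/4)[(3) + (I) + (1) + (-I)] = 4/4 = 1
  <chi_rho, chi_3> = (1/4)[1*(3)*conj(1) + 1*(-I)*conj(-I) + 1*(1)*conj(-1) + 1*(I)*conj(I)]
      = (1/4)[(3) + (1) + (-1) + (1)] = 4/4 = 1
(Exp terms are combined using exp(i*s)*conj(exp(i*t)) = exp(i*(s-t)), and sums of them are collapsed using the identity that for every m > 1 the m distinct m-th roots of unity sum to 0, e.g. 1 + exp(2*I*pi/3) + exp(-2*I*pi/3) = 0.)
Dimension check: dim(rho) = sum (mult * dim) = 1*1 + 0*1 + 1*1 + 1*1 = 3 = chi_rho(e) = 3.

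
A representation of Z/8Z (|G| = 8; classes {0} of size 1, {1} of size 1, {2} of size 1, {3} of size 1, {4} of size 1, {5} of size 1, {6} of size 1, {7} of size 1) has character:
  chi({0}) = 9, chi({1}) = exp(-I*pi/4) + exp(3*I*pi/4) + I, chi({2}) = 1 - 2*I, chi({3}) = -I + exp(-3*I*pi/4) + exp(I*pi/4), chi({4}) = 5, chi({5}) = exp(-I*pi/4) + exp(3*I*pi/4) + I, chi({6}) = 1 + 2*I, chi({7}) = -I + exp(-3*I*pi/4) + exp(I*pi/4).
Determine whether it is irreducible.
Not irreducible (reducible): <chi, chi> = 15 > 1.

Solution. <chi, chi> = (1/|G|) sum_C |C| * |chi(C)|^2 = (1/8)[1*|9|^2 + 1*|exp(-I*pi/4) + exp(3*I*pi/4) + I|^2 + 1*|1 - 2*I|^2 + 1*|-I + exp(-3*I*pi/4) + exp(I*pi/4)|^2 + 1*|5|^2 + 1*|exp(-I*pi/4) + exp(3*I*pi/4) + I|^2 + 1*|1 + 2*I|^2 + 1*|-I + exp(-3*I*pi/4) + exp(I*pi/4)|^2]
  = (1/8)[(81) + (1) + (5) + (1) + (25) + (1) + (5) + (1)] = 120/8 = 15.
(Exp terms are combined using exp(i*s)*conj(exp(i*t)) = exp(i*(s-t)), and sums of them are collapsed using the identity that for every m > 1 the m distinct m-th roots of unity sum to 0, e.g. 1 + exp(2*I*pi/3) + exp(-2*I*pi/3) = 0.)
A character is irreducible iff <chi, chi> = 1, so this representation is reducible.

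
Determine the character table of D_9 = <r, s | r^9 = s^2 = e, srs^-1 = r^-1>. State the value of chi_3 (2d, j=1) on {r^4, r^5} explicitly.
Conjugacy classes: {e} of size 1, {r^1, r^8} of size 2, {r^2, r^7} of size 2, {r^3, r^6} of size 2, {r^4, r^5} of size 2, {s, sr, ..., sr^8} of size 9.
Character table:
  irrep \ class              {e} (size 1)  {r^1, r^8} (size 2)  {r^2, r^7} (size 2)  {r^3, r^6} (size 2)  {r^4, r^5} (size 2)  {s, sr, ..., sr^8} (size 9)
  chi_1 (triv)               1             1                    1                    1                    1                    1                          
  chi_2 (sign: r->1, s->-1)  1             1                    1                    1                    1                    -1                         
  chi_3 (2d, j=1)            2             2*cos(2*pi/9)        2*cos(4*pi/9)        -1                   -2*cos(pi/9)         0                          
  chi_4 (2d, j=2)            2             2*cos(4*pi/9)        -2*cos(pi/9)         -1                   2*cos(2*pi/9)        0                          
  chi_5 (2d, j=3)            2             -1                   -1                   2                    -1                   0                          
  chi_6 (2d, j=4)            2             -2*cos(pi/9)         2*cos(2*pi/9)        -1                   2*cos(4*pi/9)        0                          

Spot check: chi_3 (2d, j=1) on {r^4, r^5} = -2*cos(pi/9).

Working: D_9 has order 2*9 = 18 with 6 conjugacy classes, hence 6 irreducibles. Sum of squared dims 1 + 1 + 4 + 4 + 4 + 4 = 18 = |G|. Linear characters come from the abelianisation; the 2-dimensional irreps have character r^k -> 2*cos(2*pi*j*k/9), reflections -> 0.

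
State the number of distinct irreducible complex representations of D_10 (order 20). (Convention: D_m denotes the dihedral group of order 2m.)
8

Explanation: The number of irreducible complex representations of a finite group equals its number of conjugacy classes. D_10 has 8 conjugacy classes (n/2 + 3 for n even), so D_10 (order 20) has exactly 8 irreducible complex representations.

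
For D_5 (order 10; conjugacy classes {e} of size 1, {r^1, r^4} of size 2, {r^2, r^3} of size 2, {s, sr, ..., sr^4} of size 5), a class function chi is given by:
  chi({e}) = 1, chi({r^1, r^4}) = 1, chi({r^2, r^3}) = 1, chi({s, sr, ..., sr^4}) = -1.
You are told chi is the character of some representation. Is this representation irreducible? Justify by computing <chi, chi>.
Irreducible: <chi, chi> = 1.

Explanation: <chi, chi> = (1/|G|) sum_C |C| * |chi(C)|^2 = (1/10)[1*|1|^2 + 2*|1|^2 + 2*|1|^2 + 5*|-1|^2]
  = (1/10)[(1) + (2) + (2) + (5)] = 10/10 = 1.
A character is irreducible iff <chi, chi> = 1, so this representation is irreducible.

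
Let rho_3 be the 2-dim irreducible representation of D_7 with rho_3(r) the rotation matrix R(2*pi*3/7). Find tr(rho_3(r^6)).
chi_{rho_3}(r^6) = 2*cos(2*pi*3*6/7) = -2*cos(pi/7)

Why: rho_3(r^6) is rotation by angle 2*pi*3*6/7, whose trace is 2*cos(2*pi*3*6/7) = -2*cos(pi/7).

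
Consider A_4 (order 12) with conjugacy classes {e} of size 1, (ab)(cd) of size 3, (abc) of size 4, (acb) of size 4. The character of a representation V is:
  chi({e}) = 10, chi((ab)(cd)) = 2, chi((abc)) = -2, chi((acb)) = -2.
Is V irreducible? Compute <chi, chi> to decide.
Not irreducible (reducible): <chi, chi> = 12 > 1.

Justification: <chi, chi> = (1/|G|) sum_C |C| * |chi(C)|^2 = (1/12)[1*|10|^2 + 3*|2|^2 + 4*|-2|^2 + 4*|-2|^2]
  = (1/12)[(100) + (12) + (16) + (16)] = 144/12 = 12.
(Exp terms are combined using exp(i*s)*conj(exp(i*t)) = exp(i*(s-t)), and sums of them are collapsed using the identity that for every m > 1 the m distinct m-th roots of unity sum to 0, e.g. 1 + exp(2*I*pi/3) + exp(-2*I*pi/3) = 0.)
A character is irreducible iff <chi, chi> = 1, so this representation is reducible.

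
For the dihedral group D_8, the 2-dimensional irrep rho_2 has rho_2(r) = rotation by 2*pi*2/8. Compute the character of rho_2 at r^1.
chi_{rho_2}(r^1) = 2*cos(2*pi*2*1/8) = 0

Derivation: rho_2(r^1) is rotation by angle 2*pi*2*1/8, whose trace is 2*cos(2*pi*2*1/8) = 0.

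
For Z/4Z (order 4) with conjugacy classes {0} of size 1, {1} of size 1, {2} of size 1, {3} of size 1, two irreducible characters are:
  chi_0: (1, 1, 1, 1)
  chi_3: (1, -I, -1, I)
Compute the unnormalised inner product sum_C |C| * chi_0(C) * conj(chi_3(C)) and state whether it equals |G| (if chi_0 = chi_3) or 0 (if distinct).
Sum = 0; so <chi_0, chi_3> = 0 (distinct irreducibles are orthogonal).

Compute term by term over conjugacy classes (|C| * chi_0(C) * conj(chi_3(C))):
  1*(1)*conj(1) + 1*(1)*conj(-I) + 1*(1)*conj(-1) + 1*(1)*conj(I)
  = (1) + (I) + (-1) + (-I)
  = 0.
(Exp terms are combined using exp(i*s)*conj(exp(i*t)) = exp(i*(s-t)), and sums of them are collapsed using the identity that for every m > 1 the m distinct m-th roots of unity sum to 0, e.g. 1 + exp(2*I*pi/3) + exp(-2*I*pi/3) = 0.)
Dividing by |G| = 4 gives 0/4 = 0, matching the row-orthogonality relation <chi_0, chi_3> = [chi_0 = chi_3].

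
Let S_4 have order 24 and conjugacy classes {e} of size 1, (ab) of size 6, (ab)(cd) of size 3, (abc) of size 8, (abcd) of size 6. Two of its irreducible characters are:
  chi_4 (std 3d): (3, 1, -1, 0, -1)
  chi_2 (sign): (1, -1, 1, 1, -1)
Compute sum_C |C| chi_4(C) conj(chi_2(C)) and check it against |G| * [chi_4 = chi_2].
Sum = 0; so <chi_4, chi_2> = 0 (distinct irreducibles are orthogonal).

Explanation: Compute term by term over conjugacy classes (|C| * chi_4(C) * conj(chi_2(C))):
  1*(3)*conj(1) + 6*(1)*conj(-1) + 3*(-1)*conj(1) + 8*(0)*conj(1) + 6*(-1)*conj(-1)
  = (3) + (-6) + (-3) + (0) + (6)
  = 0.
Dividing by |G| = 24 gives 0/24 = 0, matching the row-orthogonality relation <chi_4, chi_2> = [chi_4 = chi_2].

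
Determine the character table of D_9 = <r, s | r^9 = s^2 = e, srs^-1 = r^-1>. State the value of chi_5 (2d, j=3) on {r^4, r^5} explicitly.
Conjugacy classes: {e} of size 1, {r^1, r^8} of size 2, {r^2, r^7} of size 2, {r^3, r^6} of size 2, {r^4, r^5} of size 2, {s, sr, ..., sr^8} of size 9.
Character table:
  irrep \ class              {e} (size 1)  {r^1, r^8} (size 2)  {r^2, r^7} (size 2)  {r^3, r^6} (size 2)  {r^4, r^5} (size 2)  {s, sr, ..., sr^8} (size 9)
  chi_1 (triv)               1             1                    1                    1                    1                    1                          
  chi_2 (sign: r->1, s->-1)  1             1                    1                    1                    1                    -1                         
  chi_3 (2d, j=1)            2             2*cos(2*pi/9)        2*cos(4*pi/9)        -1                   -2*cos(pi/9)         0                          
  chi_4 (2d, j=2)            2             2*cos(4*pi/9)        -2*cos(pi/9)         -1                   2*cos(2*pi/9)        0                          
  chi_5 (2d, j=3)            2             -1                   -1                   2                    -1                   0                          
  chi_6 (2d, j=4)            2             -2*cos(pi/9)         2*cos(2*pi/9)        -1                   2*cos(4*pi/9)        0                          

Spot check: chi_5 (2d, j=3) on {r^4, r^5} = -1.

Details: D_9 has order 2*9 = 18 with 6 conjugacy classes, hence 6 irreducibles. Sum of squared dims 1 + 1 + 4 + 4 + 4 + 4 = 18 = |G|. Linear characters come from the abelianisation; the 2-dimensional irreps have character r^k -> 2*cos(2*pi*j*k/9), reflections -> 0.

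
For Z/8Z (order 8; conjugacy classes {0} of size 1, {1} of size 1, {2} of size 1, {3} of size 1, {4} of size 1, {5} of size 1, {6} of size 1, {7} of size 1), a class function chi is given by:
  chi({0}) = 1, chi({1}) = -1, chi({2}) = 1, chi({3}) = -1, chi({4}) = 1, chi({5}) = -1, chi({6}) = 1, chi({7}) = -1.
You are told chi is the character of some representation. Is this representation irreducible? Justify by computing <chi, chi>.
Irreducible: <chi, chi> = 1.

Derivation: <chi, chi> = (1/|G|) sum_C |C| * |chi(C)|^2 = (1/8)[1*|1|^2 + 1*|-1|^2 + 1*|1|^2 + 1*|-1|^2 + 1*|1|^2 + 1*|-1|^2 + 1*|1|^2 + 1*|-1|^2]
  = (1/8)[(1) + (1) + (1) + (1) + (1) + (1) + (1) + (1)] = 8/8 = 1.
(Exp terms are combined using exp(i*s)*conj(exp(i*t)) = exp(i*(s-t)), and sums of them are collapsed using the identity that for every m > 1 the m distinct m-th roots of unity sum to 0, e.g. 1 + exp(2*I*pi/3) + exp(-2*I*pi/3) = 0.)
A character is irreducible iff <chi, chi> = 1, so this representation is irreducible.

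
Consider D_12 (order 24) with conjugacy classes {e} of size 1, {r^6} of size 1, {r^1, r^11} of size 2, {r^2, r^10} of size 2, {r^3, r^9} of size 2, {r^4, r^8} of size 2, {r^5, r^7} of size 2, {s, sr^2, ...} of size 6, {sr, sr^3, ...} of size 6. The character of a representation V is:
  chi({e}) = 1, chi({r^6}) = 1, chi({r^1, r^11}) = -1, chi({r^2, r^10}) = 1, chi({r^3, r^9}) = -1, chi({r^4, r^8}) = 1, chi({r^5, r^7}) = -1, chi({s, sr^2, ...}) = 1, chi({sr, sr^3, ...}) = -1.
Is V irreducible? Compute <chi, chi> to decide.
Irreducible: <chi, chi> = 1.

Details: <chi, chi> = (1/|G|) sum_C |C| * |chi(C)|^2 = (1/24)[1*|1|^2 + 1*|1|^2 + 2*|-1|^2 + 2*|1|^2 + 2*|-1|^2 + 2*|1|^2 + 2*|-1|^2 + 6*|1|^2 + 6*|-1|^2]
  = (1/24)[(1) + (1) + (2) + (2) + (2) + (2) + (2) + (6) + (6)] = 24/24 = 1.
A character is irreducible iff <chi, chi> = 1, so this representation is irreducible.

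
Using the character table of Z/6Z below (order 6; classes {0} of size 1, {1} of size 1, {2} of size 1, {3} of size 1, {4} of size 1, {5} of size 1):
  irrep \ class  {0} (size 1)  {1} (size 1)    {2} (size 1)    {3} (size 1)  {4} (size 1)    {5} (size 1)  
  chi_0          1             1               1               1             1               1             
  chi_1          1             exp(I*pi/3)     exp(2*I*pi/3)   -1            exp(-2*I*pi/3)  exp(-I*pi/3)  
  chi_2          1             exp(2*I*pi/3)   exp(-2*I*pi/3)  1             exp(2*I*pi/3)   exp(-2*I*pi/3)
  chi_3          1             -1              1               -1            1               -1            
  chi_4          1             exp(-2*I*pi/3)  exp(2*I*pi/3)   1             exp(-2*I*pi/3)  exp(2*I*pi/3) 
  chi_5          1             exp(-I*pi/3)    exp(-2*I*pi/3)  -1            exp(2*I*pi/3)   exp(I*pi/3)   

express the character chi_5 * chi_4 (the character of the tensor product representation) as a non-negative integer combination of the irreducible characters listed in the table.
chi_5 tensor chi_4 = chi_3 (all other irreducibles have multiplicity 0).

Explanation: The character of a tensor product is the pointwise product (chi_5 * chi_4)(C) = chi_5(C) * chi_4(C):
  {0}: (1)*(1), {1}: (exp(-I*pi/3))*(exp(-2*I*pi/3)), {2}: (exp(-2*I*pi/3))*(exp(2*I*pi/3)), {3}: (-1)*(1), {4}: (exp(2*I*pi/3))*(exp(-2*I*pi/3)), {5}: (exp(I*pi/3))*(exp(2*I*pi/3))
so (chi_5 * chi_4) takes values
  {0} -> 1, {1} -> -1, {2} -> 1, {3} -> -1, {4} -> 1, {5} -> -1.
Now take the inner product of this character with each irreducible chi from the table, <chi_5*chi_4, chi> = (1/6) sum_C |C| (chi_5*chi_4)(C) conj(chi(C)):
  <chi_5*chi_4, chi_0> = (1/6)[1*(1)*conj(1) + 1*(-1)*conj(1) + 1*(1)*conj(1) + 1*(-1)*conj(1) + 1*(1)*conj(1) + 1*(-1)*conj(1)]
      = (1/6)[(1) + (-1) + (1) + (-1) + (1) + (-1)] = 0/6 = 0
  <chi_5*chi_4, chi_1> = (1/6)[1*(1)*conj(1) + 1*(-1)*conj(exp(I*pi/3)) + 1*(1)*conj(exp(2*I*pi/3)) + 1*(-1)*conj(-1) + 1*(1)*conj(exp(-2*I*pi/3)) + 1*(-1)*conj(exp(-I*pi/3))]
      = (1/6)[(1) + (-exp(-I*pi/3)) + (exp(-2*I*pi/3)) + (1) + (exp(2*I*pi/3)) + (-exp(I*pi/3))] = 0/6 = 0
  <chi_5*chi_4, chi_2> = (1/6)[1*(1)*conj(1) + 1*(-1)*conj(exp(2*I*pi/3)) + 1*(1)*conj(exp(-2*I*pi/3)) + 1*(-1)*conj(1) + 1*(1)*conj(exp(2*I*pi/3)) + 1*(-1)*conj(exp(-2*I*pi/3))]
      = (1/6)[(1) + (-exp(-2*I*pi/3)) + (exp(2*I*pi/3)) + (-1) + (exp(-2*I*pi/3)) + (-exp(2*I*pi/3))] = 0/6 = 0
  <chi_5*chi_4, chi_3> = (1/6)[1*(1)*conj(1) + 1*(-1)*conj(-1) + 1*(1)*conj(1) + 1*(-1)*conj(-1) + 1*(1)*conj(1) + 1*(-1)*conj(-1)]
      = (1/6)[(1) + (1) + (1) + (1) + (1) + (1)] = 6/6 = 1
  <chi_5*chi_4, chi_4> = (1/6)[1*(1)*conj(1) + 1*(-1)*conj(exp(-2*I*pi/3)) + 1*(1)*conj(exp(2*I*pi/3)) + 1*(-1)*conj(1) + 1*(1)*conj(exp(-2*I*pi/3)) + 1*(-1)*conj(exp(2*I*pi/3))]
      = (1/6)[(1) + (-exp(2*I*pi/3)) + (exp(-2*I*pi/3)) + (-1) + (exp(2*I*pi/3)) + (-exp(-2*I*pi/3))] = 0/6 = 0
  <chi_5*chi_4, chi_5> = (1/6)[1*(1)*conj(1) + 1*(-1)*conj(exp(-I*pi/3)) + 1*(1)*conj(exp(-2*I*pi/3)) + 1*(-1)*conj(-1) + 1*(1)*conj(exp(2*I*pi/3)) + 1*(-1)*conj(exp(I*pi/3))]
      = (1/6)[(1) + (-exp(I*pi/3)) + (exp(2*I*pi/3)) + (1) + (exp(-2*I*pi/3)) + (-exp(-I*pi/3))] = 0/6 = 0
(Exp terms are combined using exp(i*s)*conj(exp(i*t)) = exp(i*(s-t)), and sums of them are collapsed using the identity that for every m > 1 the m distinct m-th roots of unity sum to 0, e.g. 1 + exp(2*I*pi/3) + exp(-2*I*pi/3) = 0.)
Hence the multiplicities are chi_3: 1. Dimension check: dim(chi_5)*dim(chi_4) = 1*1 = 1 and sum (mult * dim) = 1*1 = 1.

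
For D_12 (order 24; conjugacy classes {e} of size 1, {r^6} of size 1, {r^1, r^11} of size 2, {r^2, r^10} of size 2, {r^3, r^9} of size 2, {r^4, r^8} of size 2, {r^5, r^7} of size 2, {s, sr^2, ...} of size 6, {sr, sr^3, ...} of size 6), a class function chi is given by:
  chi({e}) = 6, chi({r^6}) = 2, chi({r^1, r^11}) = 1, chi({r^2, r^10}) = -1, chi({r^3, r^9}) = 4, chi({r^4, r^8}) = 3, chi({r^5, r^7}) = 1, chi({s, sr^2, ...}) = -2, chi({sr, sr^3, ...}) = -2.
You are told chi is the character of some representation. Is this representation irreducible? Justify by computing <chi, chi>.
Not irreducible (reducible): <chi, chi> = 6 > 1.

Why: <chi, chi> = (1/|G|) sum_C |C| * |chi(C)|^2 = (1/24)[1*|6|^2 + 1*|2|^2 + 2*|1|^2 + 2*|-1|^2 + 2*|4|^2 + 2*|3|^2 + 2*|1|^2 + 6*|-2|^2 + 6*|-2|^2]
  = (1/24)[(36) + (4) + (2) + (2) + (32) + (18) + (2) + (24) + (24)] = 144/24 = 6.
A character is irreducible iff <chi, chi> = 1, so this representation is reducible.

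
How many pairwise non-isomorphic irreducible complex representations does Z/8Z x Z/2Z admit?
16

Working: The number of irreducible complex representations of a finite group equals its number of conjugacy classes. Z/8Z x Z/2Z is abelian of order 16, so every element is its own conjugacy class: 16 classes, so Z/8Z x Z/2Z (order 16) has exactly 16 irreducible complex representations.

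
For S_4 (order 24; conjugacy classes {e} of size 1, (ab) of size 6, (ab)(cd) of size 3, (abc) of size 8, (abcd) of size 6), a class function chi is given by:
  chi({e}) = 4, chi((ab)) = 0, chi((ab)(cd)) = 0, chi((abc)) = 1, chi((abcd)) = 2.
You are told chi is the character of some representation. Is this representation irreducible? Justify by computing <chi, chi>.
Not irreducible (reducible): <chi, chi> = 2 > 1.

Why: <chi, chi> = (1/|G|) sum_C |C| * |chi(C)|^2 = (1/24)[1*|4|^2 + 6*|0|^2 + 3*|0|^2 + 8*|1|^2 + 6*|2|^2]
  = (1/24)[(16) + (0) + (0) + (8) + (24)] = 48/24 = 2.
A character is irreducible iff <chi, chi> = 1, so this representation is reducible.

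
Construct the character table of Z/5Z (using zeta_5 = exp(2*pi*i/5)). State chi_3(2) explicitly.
Character table of Z/5Z (irreps indexed chi_0,...,chi_4 with chi_k(m) = zeta_5^(k*m), zeta_5 = exp(2*pi*i/5)):
  irrep \ class  {0} (size 1)  {1} (size 1)    {2} (size 1)    {3} (size 1)    {4} (size 1)  
  chi_0          1             1               1               1               1             
  chi_1          1             exp(2*I*pi/5)   exp(4*I*pi/5)   exp(-4*I*pi/5)  exp(-2*I*pi/5)
  chi_2          1             exp(4*I*pi/5)   exp(-2*I*pi/5)  exp(2*I*pi/5)   exp(-4*I*pi/5)
  chi_3          1             exp(-4*I*pi/5)  exp(2*I*pi/5)   exp(-2*I*pi/5)  exp(4*I*pi/5) 
  chi_4          1             exp(-2*I*pi/5)  exp(-4*I*pi/5)  exp(4*I*pi/5)   exp(2*I*pi/5) 

Spot check: chi_3(2) = zeta_5^(3*2) = zeta_5^6 = exp(2*I*pi/5).

Details: Z/5Z is abelian, so all 5 irreducible complex representations are 1-dimensional. They are given by chi_k(m) = zeta_5^(k*m) for k = 0,...,4. Row orthogonality: sum_m chi_k(m) conj(chi_l(m)) = 5 * [k = l].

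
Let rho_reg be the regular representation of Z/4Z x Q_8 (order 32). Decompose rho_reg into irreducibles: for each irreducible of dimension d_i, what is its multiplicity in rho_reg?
Each irreducible V_i of dimension d_i appears with multiplicity d_i, i.e. rho_reg = (direct sum over all irreducibles V_i) d_i V_i. The irreducible dimensions for Z/4Z x Q_8 are 1, 1, 1, 1, 1, 1, 1, 1, 1, 1, 1, 1, 1, 1, 1, 1, 2, 2, 2, 2: 16 irreducibles of dimension 1, each with multiplicity 1; 4 irreducibles of dimension 2, each with multiplicity 2. Total dimension 16*1*1 + 4*2*2 = 32 = |G|.

Working: General theorem: in the regular representation of a finite group G, each irreducible appears with multiplicity equal to its dimension. Check: dim(rho_reg) = sum d_i^2 = 1 + 1 + 1 + 1 + 1 + 1 + 1 + 1 + 1 + 1 + 1 + 1 + 1 + 1 + 1 + 1 + 4 + 4 + 4 + 4 = 32 = |G|.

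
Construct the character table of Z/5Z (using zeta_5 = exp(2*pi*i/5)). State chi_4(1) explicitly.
Character table of Z/5Z (irreps indexed chi_0,...,chi_4 with chi_k(m) = zeta_5^(k*m), zeta_5 = exp(2*pi*i/5)):
  irrep \ class  {0} (size 1)  {1} (size 1)    {2} (size 1)    {3} (size 1)    {4} (size 1)  
  chi_0          1             1               1               1               1             
  chi_1          1             exp(2*I*pi/5)   exp(4*I*pi/5)   exp(-4*I*pi/5)  exp(-2*I*pi/5)
  chi_2          1             exp(4*I*pi/5)   exp(-2*I*pi/5)  exp(2*I*pi/5)   exp(-4*I*pi/5)
  chi_3          1             exp(-4*I*pi/5)  exp(2*I*pi/5)   exp(-2*I*pi/5)  exp(4*I*pi/5) 
  chi_4          1             exp(-2*I*pi/5)  exp(-4*I*pi/5)  exp(4*I*pi/5)   exp(2*I*pi/5) 

Spot check: chi_4(1) = zeta_5^(4*1) = zeta_5^4 = exp(-2*I*pi/5).

Proof sketch: Z/5Z is abelian, so all 5 irreducible complex representations are 1-dimensional. They are given by chi_k(m) = zeta_5^(k*m) for k = 0,...,4. Row orthogonality: sum_m chi_k(m) conj(chi_l(m)) = 5 * [k = l].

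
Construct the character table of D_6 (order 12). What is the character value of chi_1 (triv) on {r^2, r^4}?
Conjugacy classes: {e} of size 1, {r^3} of size 1, {r^1, r^5} of size 2, {r^2, r^4} of size 2, {s, sr^2, ...} of size 3, {sr, sr^3, ...} of size 3.
Character table:
  irrep \ class              {e} (size 1)  {r^3} (size 1)  {r^1, r^5} (size 2)  {r^2, r^4} (size 2)  {s, sr^2, ...} (size 3)  {sr, sr^3, ...} (size 3)
  chi_1 (triv)               1             1               1                    1                    1                        1                       
  chi_2 (sign: r->1, s->-1)  1             1               1                    1                    -1                       -1                      
  chi_3 (r->-1, s->1)        1             -1              -1                   1                    1                        -1                      
  chi_4 (r->-1, s->-1)       1             -1              -1                   1                    -1                       1                       
  chi_5 (2d, j=1)            2             -2              1                    -1                   0                        0                       
  chi_6 (2d, j=2)            2             2               -1                   -1                   0                        0                       

Spot check: chi_1 (triv) on {r^2, r^4} = 1.

Proof sketch: D_6 has order 2*6 = 12 with 6 conjugacy classes, hence 6 irreducibles. Sum of squared dims 1 + 1 + 1 + 1 + 4 + 4 = 12 = |G|. Linear characters come from the abelianisation; the 2-dimensional irreps have character r^k -> 2*cos(2*pi*j*k/6), reflections -> 0.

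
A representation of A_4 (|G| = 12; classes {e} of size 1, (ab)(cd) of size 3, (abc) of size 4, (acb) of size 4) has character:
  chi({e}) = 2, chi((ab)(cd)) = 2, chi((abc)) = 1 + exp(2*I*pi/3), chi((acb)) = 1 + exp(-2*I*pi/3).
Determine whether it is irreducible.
Not irreducible (reducible): <chi, chi> = 2 > 1.

Reasoning: <chi, chi> = (1/|G|) sum_C |C| * |chi(C)|^2 = (1/12)[1*|2|^2 + 3*|2|^2 + 4*|1 + exp(2*I*pi/3)|^2 + 4*|1 + exp(-2*I*pi/3)|^2]
  = (1/12)[(4) + (12) + (4) + (4)] = 24/12 = 2.
(Exp terms are combined using exp(i*s)*conj(exp(i*t)) = exp(i*(s-t)), and sums of them are collapsed using the identity that for every m > 1 the m distinct m-th roots of unity sum to 0, e.g. 1 + exp(2*I*pi/3) + exp(-2*I*pi/3) = 0.)
A character is irreducible iff <chi, chi> = 1, so this representation is reducible.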